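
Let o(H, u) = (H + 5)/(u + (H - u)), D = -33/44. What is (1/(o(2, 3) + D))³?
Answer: 64/1331 ≈ 0.048084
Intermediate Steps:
D = -¾ (D = -33*1/44 = -¾ ≈ -0.75000)
o(H, u) = (5 + H)/H
(1/(o(2, 3) + D))³ = (1/((5 + 2)/2 - ¾))³ = (1/((½)*7 - ¾))³ = (1/(7/2 - ¾))³ = (1/(11/4))³ = (4/11)³ = 64/1331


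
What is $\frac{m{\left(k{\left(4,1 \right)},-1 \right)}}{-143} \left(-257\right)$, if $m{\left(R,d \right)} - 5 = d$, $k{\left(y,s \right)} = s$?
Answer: $\frac{1028}{143} \approx 7.1888$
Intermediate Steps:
$m{\left(R,d \right)} = 5 + d$
$\frac{m{\left(k{\left(4,1 \right)},-1 \right)}}{-143} \left(-257\right) = \frac{5 - 1}{-143} \left(-257\right) = 4 \left(- \frac{1}{143}\right) \left(-257\right) = \left(- \frac{4}{143}\right) \left(-257\right) = \frac{1028}{143}$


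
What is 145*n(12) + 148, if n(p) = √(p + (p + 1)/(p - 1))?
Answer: 148 + 145*√1595/11 ≈ 674.45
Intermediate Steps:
n(p) = √(p + (1 + p)/(-1 + p))
145*n(12) + 148 = 145*√((1 + 12²)/(-1 + 12)) + 148 = 145*√((1 + 144)/11) + 148 = 145*√((1/11)*145) + 148 = 145*√(145/11) + 148 = 145*(√1595/11) + 148 = 145*√1595/11 + 148 = 148 + 145*√1595/11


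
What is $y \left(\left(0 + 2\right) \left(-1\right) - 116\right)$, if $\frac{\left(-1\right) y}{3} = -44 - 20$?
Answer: $-22656$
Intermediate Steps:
$y = 192$ ($y = - 3 \left(-44 - 20\right) = \left(-3\right) \left(-64\right) = 192$)
$y \left(\left(0 + 2\right) \left(-1\right) - 116\right) = 192 \left(\left(0 + 2\right) \left(-1\right) - 116\right) = 192 \left(2 \left(-1\right) - 116\right) = 192 \left(-2 - 116\right) = 192 \left(-118\right) = -22656$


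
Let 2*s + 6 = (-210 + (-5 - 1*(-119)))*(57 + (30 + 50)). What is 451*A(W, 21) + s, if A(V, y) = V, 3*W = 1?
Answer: -19286/3 ≈ -6428.7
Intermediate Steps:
W = 1/3 (W = (1/3)*1 = 1/3 ≈ 0.33333)
s = -6579 (s = -3 + ((-210 + (-5 - 1*(-119)))*(57 + (30 + 50)))/2 = -3 + ((-210 + (-5 + 119))*(57 + 80))/2 = -3 + ((-210 + 114)*137)/2 = -3 + (-96*137)/2 = -3 + (1/2)*(-13152) = -3 - 6576 = -6579)
451*A(W, 21) + s = 451*(1/3) - 6579 = 451/3 - 6579 = -19286/3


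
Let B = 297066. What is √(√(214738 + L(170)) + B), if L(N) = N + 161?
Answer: √(297066 + √215069) ≈ 545.46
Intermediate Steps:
L(N) = 161 + N
√(√(214738 + L(170)) + B) = √(√(214738 + (161 + 170)) + 297066) = √(√(214738 + 331) + 297066) = √(√215069 + 297066) = √(297066 + √215069)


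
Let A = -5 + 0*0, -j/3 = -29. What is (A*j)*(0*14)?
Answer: 0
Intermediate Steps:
j = 87 (j = -3*(-29) = 87)
A = -5 (A = -5 + 0 = -5)
(A*j)*(0*14) = (-5*87)*(0*14) = -435*0 = 0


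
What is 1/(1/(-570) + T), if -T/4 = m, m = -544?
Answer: 570/1240319 ≈ 0.00045956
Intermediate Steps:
T = 2176 (T = -4*(-544) = 2176)
1/(1/(-570) + T) = 1/(1/(-570) + 2176) = 1/(-1/570 + 2176) = 1/(1240319/570) = 570/1240319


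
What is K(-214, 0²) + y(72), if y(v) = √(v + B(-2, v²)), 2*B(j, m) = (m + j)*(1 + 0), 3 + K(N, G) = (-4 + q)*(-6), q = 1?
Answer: 15 + √2663 ≈ 66.604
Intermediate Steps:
K(N, G) = 15 (K(N, G) = -3 + (-4 + 1)*(-6) = -3 - 3*(-6) = -3 + 18 = 15)
B(j, m) = j/2 + m/2 (B(j, m) = ((m + j)*(1 + 0))/2 = ((j + m)*1)/2 = (j + m)/2 = j/2 + m/2)
y(v) = √(-1 + v + v²/2) (y(v) = √(v + ((½)*(-2) + v²/2)) = √(v + (-1 + v²/2)) = √(-1 + v + v²/2))
K(-214, 0²) + y(72) = 15 + √(-4 + 2*72² + 4*72)/2 = 15 + √(-4 + 2*5184 + 288)/2 = 15 + √(-4 + 10368 + 288)/2 = 15 + √10652/2 = 15 + (2*√2663)/2 = 15 + √2663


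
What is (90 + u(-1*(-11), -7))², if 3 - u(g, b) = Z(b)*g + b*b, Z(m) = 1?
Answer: 1089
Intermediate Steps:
u(g, b) = 3 - g - b² (u(g, b) = 3 - (1*g + b*b) = 3 - (g + b²) = 3 + (-g - b²) = 3 - g - b²)
(90 + u(-1*(-11), -7))² = (90 + (3 - (-1)*(-11) - 1*(-7)²))² = (90 + (3 - 1*11 - 1*49))² = (90 + (3 - 11 - 49))² = (90 - 57)² = 33² = 1089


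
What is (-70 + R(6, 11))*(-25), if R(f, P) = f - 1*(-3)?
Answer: 1525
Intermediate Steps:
R(f, P) = 3 + f (R(f, P) = f + 3 = 3 + f)
(-70 + R(6, 11))*(-25) = (-70 + (3 + 6))*(-25) = (-70 + 9)*(-25) = -61*(-25) = 1525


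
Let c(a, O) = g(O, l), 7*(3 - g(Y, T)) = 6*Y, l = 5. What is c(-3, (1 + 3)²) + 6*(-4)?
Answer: -243/7 ≈ -34.714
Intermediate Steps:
g(Y, T) = 3 - 6*Y/7
c(a, O) = 3 - 6*O/7
c(-3, (1 + 3)²) + 6*(-4) = (3 - 6*(1 + 3)²/7) + 6*(-4) = (3 - 6/7*4²) - 24 = (3 - 6/7*16) - 24 = (3 - 96/7) - 24 = -75/7 - 24 = -243/7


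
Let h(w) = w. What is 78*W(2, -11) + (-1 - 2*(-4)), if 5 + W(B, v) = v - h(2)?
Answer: -1397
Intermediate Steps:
W(B, v) = -7 + v (W(B, v) = -5 + (v - 2) = -5 + (-2 + v) = -7 + v)
78*W(2, -11) + (-1 - 2*(-4)) = 78*(-7 - 11) + (-1 - 2*(-4)) = 78*(-18) + (-1 + 8) = -1404 + 7 = -1397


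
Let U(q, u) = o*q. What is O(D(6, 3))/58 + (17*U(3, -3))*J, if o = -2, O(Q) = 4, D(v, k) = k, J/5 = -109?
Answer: 1612112/29 ≈ 55590.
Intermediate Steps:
J = -545 (J = 5*(-109) = -545)
U(q, u) = -2*q
O(D(6, 3))/58 + (17*U(3, -3))*J = 4/58 + (17*(-2*3))*(-545) = 4*(1/58) + (17*(-6))*(-545) = 2/29 - 102*(-545) = 2/29 + 55590 = 1612112/29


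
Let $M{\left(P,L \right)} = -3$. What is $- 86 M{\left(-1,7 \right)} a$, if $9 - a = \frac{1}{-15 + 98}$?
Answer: $\frac{192468}{83} \approx 2318.9$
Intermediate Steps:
$a = \frac{746}{83}$ ($a = 9 - \frac{1}{-15 + 98} = 9 - \frac{1}{83} = \frac{746}{83} \approx 8.9879$)
$- 86 M{\left(-1,7 \right)} a = \left(-86\right) \left(-3\right) \frac{746}{83} = 258 \cdot \frac{746}{83} = \frac{192468}{83}$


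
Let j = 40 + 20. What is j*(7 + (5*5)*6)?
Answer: 9420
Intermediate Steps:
j = 60
j*(7 + (5*5)*6) = 60*(7 + (5*5)*6) = 60*(7 + 25*6) = 60*(7 + 150) = 60*157 = 9420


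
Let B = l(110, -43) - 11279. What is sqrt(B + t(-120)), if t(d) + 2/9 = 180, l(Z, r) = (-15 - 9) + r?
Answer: 4*I*sqrt(6281)/3 ≈ 105.67*I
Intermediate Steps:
l(Z, r) = -24 + r
t(d) = 1618/9 (t(d) = -2/9 + 180 = 1618/9)
B = -11346 (B = (-24 - 43) - 11279 = -67 - 11279 = -11346)
sqrt(B + t(-120)) = sqrt(-11346 + 1618/9) = sqrt(-100496/9) = 4*I*sqrt(6281)/3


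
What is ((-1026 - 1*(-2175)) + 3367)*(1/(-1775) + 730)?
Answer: 5851602484/1775 ≈ 3.2967e+6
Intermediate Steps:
((-1026 - 1*(-2175)) + 3367)*(1/(-1775) + 730) = ((-1026 + 2175) + 3367)*(-1/1775 + 730) = (1149 + 3367)*(1295749/1775) = 4516*(1295749/1775) = 5851602484/1775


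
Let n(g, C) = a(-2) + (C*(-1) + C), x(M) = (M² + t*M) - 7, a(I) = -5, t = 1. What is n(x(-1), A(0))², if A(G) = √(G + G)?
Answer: 25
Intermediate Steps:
x(M) = -7 + M + M² (x(M) = (M² + 1*M) - 7 = (M² + M) - 7 = (M + M²) - 7 = -7 + M + M²)
A(G) = √2*√G (A(G) = √(2*G) = √2*√G)
n(g, C) = -5 (n(g, C) = -5 + (C*(-1) + C) = -5 + (-C + C) = -5 + 0 = -5)
n(x(-1), A(0))² = (-5)² = 25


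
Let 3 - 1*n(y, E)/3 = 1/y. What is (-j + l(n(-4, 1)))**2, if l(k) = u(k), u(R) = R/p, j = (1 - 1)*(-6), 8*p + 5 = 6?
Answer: 6084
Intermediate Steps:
p = 1/8 (p = -5/8 + (1/8)*6 = -5/8 + 3/4 = 1/8 ≈ 0.12500)
n(y, E) = 9 - 3/y
j = 0 (j = 0*(-6) = 0)
u(R) = 8*R (u(R) = R/(1/8) = R*8 = 8*R)
l(k) = 8*k
(-j + l(n(-4, 1)))**2 = (-1*0 + 8*(9 - 3/(-4)))**2 = (0 + 8*(9 - 3*(-1/4)))**2 = (0 + 8*(9 + 3/4))**2 = (0 + 8*(39/4))**2 = (0 + 78)**2 = 78**2 = 6084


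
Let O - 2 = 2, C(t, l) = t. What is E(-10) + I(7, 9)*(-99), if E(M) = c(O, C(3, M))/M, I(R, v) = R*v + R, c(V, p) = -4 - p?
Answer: -69293/10 ≈ -6929.3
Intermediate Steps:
O = 4 (O = 2 + 2 = 4)
I(R, v) = R + R*v
E(M) = -7/M (E(M) = (-4 - 1*3)/M = (-4 - 3)/M = -7/M)
E(-10) + I(7, 9)*(-99) = -7/(-10) + (7*(1 + 9))*(-99) = -7*(-1/10) + (7*10)*(-99) = 7/10 + 70*(-99) = 7/10 - 6930 = -69293/10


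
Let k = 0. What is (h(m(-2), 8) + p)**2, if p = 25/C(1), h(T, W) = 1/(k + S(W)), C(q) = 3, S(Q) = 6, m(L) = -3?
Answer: 289/4 ≈ 72.250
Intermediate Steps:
h(T, W) = 1/6 (h(T, W) = 1/(0 + 6) = 1/6)
p = 25/3 ≈ 8.3333
(h(m(-2), 8) + p)**2 = (1/6 + 25/3)**2 = (17/2)**2 = 289/4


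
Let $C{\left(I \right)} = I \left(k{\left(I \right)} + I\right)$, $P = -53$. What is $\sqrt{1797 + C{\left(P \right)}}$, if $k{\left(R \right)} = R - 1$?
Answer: $2 \sqrt{1867} \approx 86.418$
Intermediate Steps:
$k{\left(R \right)} = -1 + R$
$C{\left(I \right)} = I \left(-1 + 2 I\right)$ ($C{\left(I \right)} = I \left(\left(-1 + I\right) + I\right) = I \left(-1 + 2 I\right)$)
$\sqrt{1797 + C{\left(P \right)}} = \sqrt{1797 - 53 \left(-1 + 2 \left(-53\right)\right)} = \sqrt{1797 - 53 \left(-1 - 106\right)} = \sqrt{1797 - -5671} = \sqrt{1797 + 5671} = \sqrt{7468} = 2 \sqrt{1867}$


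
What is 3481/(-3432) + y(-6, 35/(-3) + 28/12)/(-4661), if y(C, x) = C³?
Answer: -15483629/15996552 ≈ -0.96794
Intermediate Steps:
3481/(-3432) + y(-6, 35/(-3) + 28/12)/(-4661) = 3481/(-3432) + (-6)³/(-4661) = 3481*(-1/3432) - 216*(-1/4661) = -3481/3432 + 216/4661 = -15483629/15996552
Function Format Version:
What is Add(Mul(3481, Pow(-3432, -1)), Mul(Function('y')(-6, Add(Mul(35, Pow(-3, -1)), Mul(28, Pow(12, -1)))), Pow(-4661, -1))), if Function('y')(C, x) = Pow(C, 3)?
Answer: Rational(-15483629, 15996552) ≈ -0.96794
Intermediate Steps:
Add(Mul(3481, Pow(-3432, -1)), Mul(Function('y')(-6, Add(Mul(35, Pow(-3, -1)), Mul(28, Pow(12, -1)))), Pow(-4661, -1))) = Add(Mul(3481, Pow(-3432, -1)), Mul(Pow(-6, 3), Pow(-4661, -1))) = Add(Mul(3481, Rational(-1, 3432)), Mul(-216, Rational(-1, 4661))) = Add(Rational(-3481, 3432), Rational(216, 4661)) = Rational(-15483629, 15996552)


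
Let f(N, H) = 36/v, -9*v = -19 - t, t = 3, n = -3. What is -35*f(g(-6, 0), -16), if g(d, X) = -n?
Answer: -5670/11 ≈ -515.45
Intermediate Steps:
g(d, X) = 3 (g(d, X) = -1*(-3) = 3)
v = 22/9 (v = -(-19 - 1*3)/9 = -(-19 - 3)/9 = -1/9*(-22) = 22/9 ≈ 2.4444)
f(N, H) = 162/11 (f(N, H) = 36/(22/9) = 36*(9/22) = 162/11)
-35*f(g(-6, 0), -16) = -35*162/11 = -5670/11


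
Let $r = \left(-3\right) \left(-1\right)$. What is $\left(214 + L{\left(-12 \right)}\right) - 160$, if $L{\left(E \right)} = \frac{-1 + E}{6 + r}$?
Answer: $\frac{473}{9} \approx 52.556$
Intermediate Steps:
$r = 3$
$L{\left(E \right)} = - \frac{1}{9} + \frac{E}{9}$ ($L{\left(E \right)} = \frac{-1 + E}{6 + 3} = \frac{-1 + E}{9} = \left(-1 + E\right) \frac{1}{9} = - \frac{1}{9} + \frac{E}{9}$)
$\left(214 + L{\left(-12 \right)}\right) - 160 = \left(214 + \left(- \frac{1}{9} + \frac{1}{9} \left(-12\right)\right)\right) - 160 = \left(214 - \frac{13}{9}\right) - 160 = \frac{1913}{9} - 160 = \frac{473}{9}$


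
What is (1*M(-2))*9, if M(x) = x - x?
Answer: 0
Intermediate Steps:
M(x) = 0
(1*M(-2))*9 = (1*0)*9 = 0*9 = 0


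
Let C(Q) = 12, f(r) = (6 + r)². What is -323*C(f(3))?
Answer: -3876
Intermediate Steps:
-323*C(f(3)) = -323*12 = -3876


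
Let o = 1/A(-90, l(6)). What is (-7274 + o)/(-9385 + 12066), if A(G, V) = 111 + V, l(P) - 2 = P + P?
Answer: -909249/335125 ≈ -2.7132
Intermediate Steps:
l(P) = 2 + 2*P (l(P) = 2 + (P + P) = 2 + 2*P)
o = 1/125 (o = 1/(111 + (2 + 2*6)) = 1/(111 + (2 + 12)) = 1/(111 + 14) = 1/125 ≈ 0.0080000)
(-7274 + o)/(-9385 + 12066) = (-7274 + 1/125)/(-9385 + 12066) = -909249/125/2681 = -909249/125*1/2681 = -909249/335125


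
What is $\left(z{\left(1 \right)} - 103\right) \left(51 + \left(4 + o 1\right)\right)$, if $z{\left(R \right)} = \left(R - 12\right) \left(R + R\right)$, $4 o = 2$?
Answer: $- \frac{13875}{2} \approx -6937.5$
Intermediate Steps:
$o = \frac{1}{2}$ ($o = \frac{1}{4} \cdot 2 = \frac{1}{2} \approx 0.5$)
$z{\left(R \right)} = 2 R \left(-12 + R\right)$ ($z{\left(R \right)} = \left(-12 + R\right) 2 R = 2 R \left(-12 + R\right)$)
$\left(z{\left(1 \right)} - 103\right) \left(51 + \left(4 + o 1\right)\right) = \left(2 \cdot 1 \left(-12 + 1\right) - 103\right) \left(51 + \left(4 + \frac{1}{2} \cdot 1\right)\right) = \left(2 \cdot 1 \left(-11\right) - 103\right) \left(51 + \left(4 + \frac{1}{2}\right)\right) = \left(-22 - 103\right) \left(51 + \frac{9}{2}\right) = \left(-125\right) \frac{111}{2} = - \frac{13875}{2}$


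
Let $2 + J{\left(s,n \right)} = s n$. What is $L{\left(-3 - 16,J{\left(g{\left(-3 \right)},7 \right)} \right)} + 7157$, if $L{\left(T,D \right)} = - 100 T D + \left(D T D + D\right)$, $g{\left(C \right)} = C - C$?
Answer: $3279$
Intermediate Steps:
$g{\left(C \right)} = 0$
$J{\left(s,n \right)} = -2 + n s$ ($J{\left(s,n \right)} = -2 + s n = -2 + n s$)
$L{\left(T,D \right)} = D + T D^{2} - 100 D T$ ($L{\left(T,D \right)} = - 100 D T + \left(T D^{2} + D\right) = - 100 D T + \left(D + T D^{2}\right) = D + T D^{2} - 100 D T$)
$L{\left(-3 - 16,J{\left(g{\left(-3 \right)},7 \right)} \right)} + 7157 = \left(-2 + 7 \cdot 0\right) \left(1 - 100 \left(-3 - 16\right) + \left(-2 + 7 \cdot 0\right) \left(-3 - 16\right)\right) + 7157 = \left(-2 + 0\right) \left(1 - 100 \left(-3 - 16\right) + \left(-2 + 0\right) \left(-3 - 16\right)\right) + 7157 = - 2 \left(1 - -1900 - -38\right) + 7157 = - 2 \left(1 + 1900 + 38\right) + 7157 = \left(-2\right) 1939 + 7157 = -3878 + 7157 = 3279$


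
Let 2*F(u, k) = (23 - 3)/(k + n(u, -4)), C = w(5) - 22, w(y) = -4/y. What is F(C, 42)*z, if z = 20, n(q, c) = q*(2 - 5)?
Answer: 125/69 ≈ 1.8116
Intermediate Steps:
C = -114/5 (C = -4/5 - 22 = -4*⅕ - 22 = -⅘ - 22 = -114/5 ≈ -22.800)
n(q, c) = -3*q (n(q, c) = q*(-3) = -3*q)
F(u, k) = 10/(k - 3*u) (F(u, k) = ((23 - 3)/(k - 3*u))/2 = (20/(k - 3*u))/2 = 10/(k - 3*u))
F(C, 42)*z = (10/(42 - 3*(-114/5)))*20 = (10/(42 + 342/5))*20 = (10/(552/5))*20 = (10*(5/552))*20 = (25/276)*20 = 125/69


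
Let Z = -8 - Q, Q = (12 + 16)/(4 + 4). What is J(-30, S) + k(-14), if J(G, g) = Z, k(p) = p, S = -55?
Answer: -51/2 ≈ -25.500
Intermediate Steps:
Q = 7/2 (Q = 28/8 = 28*(1/8) = 7/2 ≈ 3.5000)
Z = -23/2 (Z = -8 - 1*7/2 = -8 - 7/2 = -23/2 ≈ -11.500)
J(G, g) = -23/2
J(-30, S) + k(-14) = -23/2 - 14 = -51/2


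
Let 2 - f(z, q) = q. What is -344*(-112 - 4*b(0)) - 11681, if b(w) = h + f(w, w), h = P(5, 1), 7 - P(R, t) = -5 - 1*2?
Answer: 48863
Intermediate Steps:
P(R, t) = 14 (P(R, t) = 7 - (-5 - 1*2) = 7 - (-5 - 2) = 7 - 1*(-7) = 7 + 7 = 14)
f(z, q) = 2 - q
h = 14
b(w) = 16 - w (b(w) = 14 + (2 - w) = 16 - w)
-344*(-112 - 4*b(0)) - 11681 = -344*(-112 - 4*(16 - 1*0)) - 11681 = -344*(-112 - 4*(16 + 0)) - 11681 = -344*(-112 - 4*16) - 11681 = -344*(-112 - 64) - 11681 = -344*(-176) - 11681 = 60544 - 11681 = 48863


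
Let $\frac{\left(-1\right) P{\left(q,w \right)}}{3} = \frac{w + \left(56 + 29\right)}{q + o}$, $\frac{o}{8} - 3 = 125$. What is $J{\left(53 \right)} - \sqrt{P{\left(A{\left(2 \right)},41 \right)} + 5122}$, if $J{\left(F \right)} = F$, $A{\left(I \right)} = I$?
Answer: $53 - \frac{\sqrt{1848909}}{19} \approx -18.566$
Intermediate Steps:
$o = 1024$ ($o = 24 + 8 \cdot 125 = 24 + 1000 = 1024$)
$P{\left(q,w \right)} = - \frac{3 \left(85 + w\right)}{1024 + q}$ ($P{\left(q,w \right)} = - 3 \frac{w + \left(56 + 29\right)}{q + 1024} = - 3 \frac{w + 85}{1024 + q} = - 3 \frac{85 + w}{1024 + q} = - \frac{3 \left(85 + w\right)}{1024 + q}$)
$J{\left(53 \right)} - \sqrt{P{\left(A{\left(2 \right)},41 \right)} + 5122} = 53 - \sqrt{\frac{3 \left(-85 - 41\right)}{1024 + 2} + 5122} = 53 - \sqrt{\frac{3 \left(-85 - 41\right)}{1026} + 5122} = 53 - \sqrt{3 \cdot \frac{1}{1026} \left(-126\right) + 5122} = 53 - \sqrt{- \frac{7}{19} + 5122} = 53 - \sqrt{\frac{97311}{19}} = 53 - \frac{\sqrt{1848909}}{19}$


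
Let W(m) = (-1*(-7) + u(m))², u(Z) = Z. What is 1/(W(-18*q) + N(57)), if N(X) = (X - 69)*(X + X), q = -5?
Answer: 1/8041 ≈ 0.00012436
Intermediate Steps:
N(X) = 2*X*(-69 + X) (N(X) = (-69 + X)*(2*X) = 2*X*(-69 + X))
W(m) = (7 + m)² (W(m) = (-1*(-7) + m)² = (7 + m)²)
1/(W(-18*q) + N(57)) = 1/((7 - 18*(-5))² + 2*57*(-69 + 57)) = 1/((7 + 90)² + 2*57*(-12)) = 1/(97² - 1368) = 1/(9409 - 1368) = 1/8041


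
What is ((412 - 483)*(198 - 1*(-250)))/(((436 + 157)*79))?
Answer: -31808/46847 ≈ -0.67898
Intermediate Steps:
((412 - 483)*(198 - 1*(-250)))/(((436 + 157)*79)) = (-71*(198 + 250))/((593*79)) = -71*448/46847 = -31808*1/46847 = -31808/46847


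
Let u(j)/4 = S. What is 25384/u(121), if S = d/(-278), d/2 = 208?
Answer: -441047/104 ≈ -4240.8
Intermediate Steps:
d = 416 (d = 2*208 = 416)
S = -208/139 (S = 416/(-278) = 416*(-1/278) = -208/139 ≈ -1.4964)
u(j) = -832/139 (u(j) = 4*(-208/139) = -832/139)
25384/u(121) = 25384/(-832/139) = 25384*(-139/832) = -441047/104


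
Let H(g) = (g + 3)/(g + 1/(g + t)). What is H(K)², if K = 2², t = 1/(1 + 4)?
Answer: 21609/7921 ≈ 2.7281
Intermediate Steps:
t = ⅕ (t = 1/5 = ⅕ ≈ 0.20000)
K = 4
H(g) = (3 + g)/(g + 1/(⅕ + g)) (H(g) = (g + 3)/(g + 1/(g + ⅕)) = (3 + g)/(g + 1/(⅕ + g)))
H(K)² = ((3 + 5*4² + 16*4)/(5 + 4 + 5*4²))² = ((3 + 5*16 + 64)/(5 + 4 + 5*16))² = ((3 + 80 + 64)/(5 + 4 + 80))² = (147/89)² = 21609/7921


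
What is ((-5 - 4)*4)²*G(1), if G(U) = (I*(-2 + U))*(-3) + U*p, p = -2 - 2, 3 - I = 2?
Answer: -1296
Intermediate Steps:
I = 1 (I = 3 - 1*2 = 3 - 2 = 1)
p = -4
G(U) = 6 - 7*U (G(U) = (1*(-2 + U))*(-3) + U*(-4) = (-2 + U)*(-3) - 4*U = (6 - 3*U) - 4*U = 6 - 7*U)
((-5 - 4)*4)²*G(1) = ((-5 - 4)*4)²*(6 - 7*1) = (-9*4)²*(6 - 7) = (-36)²*(-1) = 1296*(-1) = -1296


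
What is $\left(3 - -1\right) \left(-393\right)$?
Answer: $-1572$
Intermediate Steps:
$\left(3 - -1\right) \left(-393\right) = \left(3 + 1\right) \left(-393\right) = 4 \left(-393\right) = -1572$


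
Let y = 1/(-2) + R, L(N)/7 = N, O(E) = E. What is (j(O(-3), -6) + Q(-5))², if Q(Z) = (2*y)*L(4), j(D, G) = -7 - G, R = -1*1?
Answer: 7225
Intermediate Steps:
R = -1
L(N) = 7*N
y = -3/2 (y = 1/(-2) - 1 = -½ - 1 = -3/2 ≈ -1.5000)
Q(Z) = -84 (Q(Z) = (2*(-3/2))*(7*4) = -3*28 = -84)
(j(O(-3), -6) + Q(-5))² = ((-7 - 1*(-6)) - 84)² = ((-7 + 6) - 84)² = (-1 - 84)² = (-85)² = 7225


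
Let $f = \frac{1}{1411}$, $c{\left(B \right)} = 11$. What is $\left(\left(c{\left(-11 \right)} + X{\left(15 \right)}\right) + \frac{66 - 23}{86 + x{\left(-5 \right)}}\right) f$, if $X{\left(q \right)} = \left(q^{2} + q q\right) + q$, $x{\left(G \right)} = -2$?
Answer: $\frac{40027}{118524} \approx 0.33771$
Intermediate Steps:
$f = \frac{1}{1411} \approx 0.00070872$
$X{\left(q \right)} = q + 2 q^{2}$ ($X{\left(q \right)} = \left(q^{2} + q^{2}\right) + q = 2 q^{2} + q = q + 2 q^{2}$)
$\left(\left(c{\left(-11 \right)} + X{\left(15 \right)}\right) + \frac{66 - 23}{86 + x{\left(-5 \right)}}\right) f = \left(\left(11 + 15 \left(1 + 2 \cdot 15\right)\right) + \frac{66 - 23}{86 - 2}\right) \frac{1}{1411} = \left(\left(11 + 15 \left(1 + 30\right)\right) + \frac{43}{84}\right) \frac{1}{1411} = \left(\left(11 + 15 \cdot 31\right) + 43 \cdot \frac{1}{84}\right) \frac{1}{1411} = \left(\left(11 + 465\right) + \frac{43}{84}\right) \frac{1}{1411} = \left(476 + \frac{43}{84}\right) \frac{1}{1411} = \frac{40027}{84} \cdot \frac{1}{1411} = \frac{40027}{118524}$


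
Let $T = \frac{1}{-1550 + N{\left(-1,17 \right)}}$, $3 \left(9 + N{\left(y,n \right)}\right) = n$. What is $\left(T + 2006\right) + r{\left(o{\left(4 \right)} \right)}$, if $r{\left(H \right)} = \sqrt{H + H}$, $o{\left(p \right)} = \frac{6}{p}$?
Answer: $\frac{9347957}{4660} + \sqrt{3} \approx 2007.7$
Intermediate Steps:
$N{\left(y,n \right)} = -9 + \frac{n}{3}$
$r{\left(H \right)} = \sqrt{2} \sqrt{H}$ ($r{\left(H \right)} = \sqrt{2 H} = \sqrt{2} \sqrt{H}$)
$T = - \frac{3}{4660}$ ($T = \frac{1}{-1550 + \left(-9 + \frac{1}{3} \cdot 17\right)} = \frac{1}{-1550 + \left(-9 + \frac{17}{3}\right)} = \frac{1}{-1550 - \frac{10}{3}} = \frac{1}{- \frac{4660}{3}} = - \frac{3}{4660} \approx -0.00064378$)
$\left(T + 2006\right) + r{\left(o{\left(4 \right)} \right)} = \left(- \frac{3}{4660} + 2006\right) + \sqrt{2} \sqrt{\frac{6}{4}} = \frac{9347957}{4660} + \sqrt{2} \sqrt{6 \cdot \frac{1}{4}} = \frac{9347957}{4660} + \sqrt{2} \sqrt{\frac{3}{2}} = \frac{9347957}{4660} + \sqrt{2} \frac{\sqrt{6}}{2} = \frac{9347957}{4660} + \sqrt{3}$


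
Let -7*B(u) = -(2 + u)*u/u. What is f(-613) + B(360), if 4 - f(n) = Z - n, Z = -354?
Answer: -1423/7 ≈ -203.29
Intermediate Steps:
f(n) = 358 + n (f(n) = 4 - (-354 - n) = 4 + (354 + n) = 358 + n)
B(u) = 2/7 + u/7 (B(u) = -(-1)*((2 + u)*u)/u/7 = -(-1)*(u*(2 + u))/u/7 = -(-1)*(2 + u)/7 = -(-2 - u)/7 = 2/7 + u/7)
f(-613) + B(360) = (358 - 613) + (2/7 + (⅐)*360) = -255 + (2/7 + 360/7) = -255 + 362/7 = -1423/7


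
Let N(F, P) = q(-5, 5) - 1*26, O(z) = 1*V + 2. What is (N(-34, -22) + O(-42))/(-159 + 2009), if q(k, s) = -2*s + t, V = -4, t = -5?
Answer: -43/1850 ≈ -0.023243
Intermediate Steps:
O(z) = -2 (O(z) = 1*(-4) + 2 = -4 + 2 = -2)
q(k, s) = -5 - 2*s (q(k, s) = -2*s - 5 = -5 - 2*s)
N(F, P) = -41 (N(F, P) = (-5 - 2*5) - 1*26 = (-5 - 10) - 26 = -15 - 26 = -41)
(N(-34, -22) + O(-42))/(-159 + 2009) = (-41 - 2)/(-159 + 2009) = -43/1850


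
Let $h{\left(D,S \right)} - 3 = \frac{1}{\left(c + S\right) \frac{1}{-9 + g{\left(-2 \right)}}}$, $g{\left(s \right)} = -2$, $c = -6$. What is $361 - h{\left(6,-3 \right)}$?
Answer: $\frac{3211}{9} \approx 356.78$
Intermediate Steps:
$h{\left(D,S \right)} = 3 + \frac{1}{\frac{6}{11} - \frac{S}{11}}$ ($h{\left(D,S \right)} = 3 + \frac{1}{\left(-6 + S\right) \frac{1}{-9 - 2}} = 3 + \frac{1}{\left(-6 + S\right) \frac{1}{-11}} = 3 + \frac{1}{\left(-6 + S\right) \left(- \frac{1}{11}\right)} = 3 + \frac{1}{\frac{6}{11} - \frac{S}{11}}$)
$361 - h{\left(6,-3 \right)} = 361 - \frac{-29 + 3 \left(-3\right)}{-6 - 3} = 361 - \frac{-29 - 9}{-9} = 361 - \left(- \frac{1}{9}\right) \left(-38\right) = 361 - \frac{38}{9} = \frac{3211}{9}$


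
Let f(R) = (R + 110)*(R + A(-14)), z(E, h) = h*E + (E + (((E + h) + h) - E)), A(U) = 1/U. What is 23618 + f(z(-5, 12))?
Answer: 290977/14 ≈ 20784.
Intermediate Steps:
A(U) = 1/U
z(E, h) = E + 2*h + E*h (z(E, h) = E*h + (E + ((E + 2*h) - E)) = E*h + (E + 2*h) = E + 2*h + E*h)
f(R) = (110 + R)*(-1/14 + R) (f(R) = (R + 110)*(R + 1/(-14)) = (110 + R)*(R - 1/14) = (110 + R)*(-1/14 + R))
23618 + f(z(-5, 12)) = 23618 + (-55/7 + (-5 + 2*12 - 5*12)² + 1539*(-5 + 2*12 - 5*12)/14) = 23618 + (-55/7 + (-5 + 24 - 60)² + 1539*(-5 + 24 - 60)/14) = 23618 + (-55/7 + (-41)² + (1539/14)*(-41)) = 23618 + (-55/7 + 1681 - 63099/14) = 23618 - 39675/14 = 290977/14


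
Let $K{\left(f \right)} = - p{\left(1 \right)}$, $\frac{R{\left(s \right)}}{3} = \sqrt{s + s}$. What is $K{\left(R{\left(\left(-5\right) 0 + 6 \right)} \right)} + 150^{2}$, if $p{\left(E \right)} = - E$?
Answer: $22501$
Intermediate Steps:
$R{\left(s \right)} = 3 \sqrt{2} \sqrt{s}$ ($R{\left(s \right)} = 3 \sqrt{s + s} = 3 \sqrt{2 s} = 3 \sqrt{2} \sqrt{s}$)
$K{\left(f \right)} = 1$ ($K{\left(f \right)} = - \left(-1\right) 1 = \left(-1\right) \left(-1\right) = 1$)
$K{\left(R{\left(\left(-5\right) 0 + 6 \right)} \right)} + 150^{2} = 1 + 150^{2} = 1 + 22500 = 22501$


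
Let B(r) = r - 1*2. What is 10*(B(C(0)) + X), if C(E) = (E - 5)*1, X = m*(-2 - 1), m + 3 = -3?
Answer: 110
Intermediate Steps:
m = -6 (m = -3 - 3 = -6)
X = 18 (X = -6*(-2 - 1) = -6*(-3) = 18)
C(E) = -5 + E (C(E) = (-5 + E)*1 = -5 + E)
B(r) = -2 + r (B(r) = r - 2 = -2 + r)
10*(B(C(0)) + X) = 10*((-2 + (-5 + 0)) + 18) = 10*((-2 - 5) + 18) = 10*(-7 + 18) = 10*11 = 110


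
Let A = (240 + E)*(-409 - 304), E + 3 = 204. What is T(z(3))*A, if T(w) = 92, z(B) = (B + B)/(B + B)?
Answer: -28927836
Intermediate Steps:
E = 201 (E = -3 + 204 = 201)
z(B) = 1 (z(B) = (2*B)/((2*B)) = (2*B)*(1/(2*B)) = 1)
A = -314433 (A = (240 + 201)*(-409 - 304) = 441*(-713) = -314433)
T(z(3))*A = 92*(-314433) = -28927836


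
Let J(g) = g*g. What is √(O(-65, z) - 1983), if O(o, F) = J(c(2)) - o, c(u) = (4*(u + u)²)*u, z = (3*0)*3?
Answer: √14466 ≈ 120.27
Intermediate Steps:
z = 0 (z = 0*3 = 0)
c(u) = 16*u³ (c(u) = (4*(2*u)²)*u = (4*(4*u²))*u = (16*u²)*u = 16*u³)
J(g) = g²
O(o, F) = 16384 - o (O(o, F) = (16*2³)² - o = (16*8)² - o = 128² - o = 16384 - o)
√(O(-65, z) - 1983) = √((16384 - 1*(-65)) - 1983) = √((16384 + 65) - 1983) = √(16449 - 1983) = √14466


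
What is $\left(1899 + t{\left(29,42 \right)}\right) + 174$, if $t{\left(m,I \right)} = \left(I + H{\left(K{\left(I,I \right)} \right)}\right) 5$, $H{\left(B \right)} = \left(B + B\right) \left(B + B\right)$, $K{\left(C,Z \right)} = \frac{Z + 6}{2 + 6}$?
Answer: $3003$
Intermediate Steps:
$K{\left(C,Z \right)} = \frac{3}{4} + \frac{Z}{8}$ ($K{\left(C,Z \right)} = \frac{6 + Z}{8} = \left(6 + Z\right) \frac{1}{8} = \frac{3}{4} + \frac{Z}{8}$)
$H{\left(B \right)} = 4 B^{2}$ ($H{\left(B \right)} = 2 B 2 B = 4 B^{2}$)
$t{\left(m,I \right)} = 5 I + 20 \left(\frac{3}{4} + \frac{I}{8}\right)^{2}$ ($t{\left(m,I \right)} = \left(I + 4 \left(\frac{3}{4} + \frac{I}{8}\right)^{2}\right) 5 = 5 I + 20 \left(\frac{3}{4} + \frac{I}{8}\right)^{2}$)
$\left(1899 + t{\left(29,42 \right)}\right) + 174 = \left(1899 + \left(5 \cdot 42 + \frac{5 \left(6 + 42\right)^{2}}{16}\right)\right) + 174 = \left(1899 + \left(210 + \frac{5 \cdot 48^{2}}{16}\right)\right) + 174 = \left(1899 + \left(210 + \frac{5}{16} \cdot 2304\right)\right) + 174 = \left(1899 + \left(210 + 720\right)\right) + 174 = \left(1899 + 930\right) + 174 = 2829 + 174 = 3003$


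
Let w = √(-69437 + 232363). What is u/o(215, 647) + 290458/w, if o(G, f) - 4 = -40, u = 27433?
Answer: -27433/36 + 145229*√162926/81463 ≈ -42.433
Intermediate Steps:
o(G, f) = -36 (o(G, f) = 4 - 40 = -36)
w = √162926 ≈ 403.64
u/o(215, 647) + 290458/w = 27433/(-36) + 290458/(√162926) = 27433*(-1/36) + 290458*(√162926/162926) = -27433/36 + 145229*√162926/81463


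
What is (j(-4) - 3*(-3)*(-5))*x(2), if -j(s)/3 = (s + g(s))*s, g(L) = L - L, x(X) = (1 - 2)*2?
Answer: 186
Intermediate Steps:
x(X) = -2 (x(X) = -1*2 = -2)
g(L) = 0
j(s) = -3*s² (j(s) = -3*(s + 0)*s = -3*s*s = -3*s²)
(j(-4) - 3*(-3)*(-5))*x(2) = (-3*(-4)² - 3*(-3)*(-5))*(-2) = (-3*16 + 9*(-5))*(-2) = (-48 - 45)*(-2) = -93*(-2) = 186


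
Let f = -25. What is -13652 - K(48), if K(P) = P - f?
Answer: -13725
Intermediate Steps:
K(P) = 25 + P (K(P) = P - 1*(-25) = P + 25 = 25 + P)
-13652 - K(48) = -13652 - (25 + 48) = -13652 - 1*73 = -13652 - 73 = -13725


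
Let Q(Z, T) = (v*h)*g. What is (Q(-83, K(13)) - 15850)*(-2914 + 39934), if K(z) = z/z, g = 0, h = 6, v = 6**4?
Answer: -586767000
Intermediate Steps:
v = 1296
K(z) = 1
Q(Z, T) = 0 (Q(Z, T) = (1296*6)*0 = 7776*0 = 0)
(Q(-83, K(13)) - 15850)*(-2914 + 39934) = (0 - 15850)*(-2914 + 39934) = -15850*37020 = -586767000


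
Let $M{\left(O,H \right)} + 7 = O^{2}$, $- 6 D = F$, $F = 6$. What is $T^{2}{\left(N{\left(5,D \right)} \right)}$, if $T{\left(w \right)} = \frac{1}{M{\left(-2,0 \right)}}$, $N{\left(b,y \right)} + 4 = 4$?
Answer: $\frac{1}{9} \approx 0.11111$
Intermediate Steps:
$D = -1$ ($D = \left(- \frac{1}{6}\right) 6 = -1$)
$M{\left(O,H \right)} = -7 + O^{2}$
$N{\left(b,y \right)} = 0$ ($N{\left(b,y \right)} = -4 + 4 = 0$)
$T{\left(w \right)} = - \frac{1}{3}$ ($T{\left(w \right)} = \frac{1}{-7 + \left(-2\right)^{2}} = \frac{1}{-7 + 4} = \frac{1}{-3} = - \frac{1}{3}$)
$T^{2}{\left(N{\left(5,D \right)} \right)} = \left(- \frac{1}{3}\right)^{2} = \frac{1}{9}$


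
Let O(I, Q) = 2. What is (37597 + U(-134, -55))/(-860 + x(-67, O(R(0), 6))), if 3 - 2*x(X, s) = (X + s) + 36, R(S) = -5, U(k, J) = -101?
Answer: -9374/211 ≈ -44.427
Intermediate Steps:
x(X, s) = -33/2 - X/2 - s/2 (x(X, s) = 3/2 - ((X + s) + 36)/2 = 3/2 - (36 + X + s)/2 = 3/2 + (-18 - X/2 - s/2) = -33/2 - X/2 - s/2)
(37597 + U(-134, -55))/(-860 + x(-67, O(R(0), 6))) = (37597 - 101)/(-860 + (-33/2 - 1/2*(-67) - 1/2*2)) = 37496/(-860 + (-33/2 + 67/2 - 1)) = 37496/(-860 + 16) = 37496/(-844) = 37496*(-1/844) = -9374/211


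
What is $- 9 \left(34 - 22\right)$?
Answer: $-108$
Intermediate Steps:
$- 9 \left(34 - 22\right) = \left(-9\right) 12 = -108$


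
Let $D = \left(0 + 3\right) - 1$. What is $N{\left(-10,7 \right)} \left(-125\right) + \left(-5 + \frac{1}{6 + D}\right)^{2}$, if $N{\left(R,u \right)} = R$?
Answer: $\frac{81521}{64} \approx 1273.8$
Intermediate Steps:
$D = 2$ ($D = 3 - 1 = 2$)
$N{\left(-10,7 \right)} \left(-125\right) + \left(-5 + \frac{1}{6 + D}\right)^{2} = \left(-10\right) \left(-125\right) + \left(-5 + \frac{1}{6 + 2}\right)^{2} = 1250 + \left(-5 + \frac{1}{8}\right)^{2} = 1250 + \left(- \frac{39}{8}\right)^{2} = 1250 + \frac{1521}{64} = \frac{81521}{64}$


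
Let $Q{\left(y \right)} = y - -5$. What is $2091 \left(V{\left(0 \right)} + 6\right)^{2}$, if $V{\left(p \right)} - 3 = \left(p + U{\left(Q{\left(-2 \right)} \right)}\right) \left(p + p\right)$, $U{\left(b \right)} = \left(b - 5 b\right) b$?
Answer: $169371$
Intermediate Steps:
$Q{\left(y \right)} = 5 + y$ ($Q{\left(y \right)} = y + 5 = 5 + y$)
$U{\left(b \right)} = - 4 b^{2}$ ($U{\left(b \right)} = - 4 b b = - 4 b^{2}$)
$V{\left(p \right)} = 3 + 2 p \left(-36 + p\right)$ ($V{\left(p \right)} = 3 + \left(p - 4 \left(5 - 2\right)^{2}\right) \left(p + p\right) = 3 + \left(p - 4 \cdot 3^{2}\right) 2 p = 3 + \left(p - 36\right) 2 p = 3 + \left(-36 + p\right) 2 p = 3 + 2 p \left(-36 + p\right)$)
$2091 \left(V{\left(0 \right)} + 6\right)^{2} = 2091 \left(\left(3 - 0 + 2 \cdot 0^{2}\right) + 6\right)^{2} = 2091 \left(\left(3 + 0 + 2 \cdot 0\right) + 6\right)^{2} = 2091 \left(\left(3 + 0 + 0\right) + 6\right)^{2} = 2091 \left(3 + 6\right)^{2} = 2091 \cdot 9^{2} = 2091 \cdot 81 = 169371$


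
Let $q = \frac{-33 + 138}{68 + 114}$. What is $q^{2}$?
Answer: $\frac{225}{676} \approx 0.33284$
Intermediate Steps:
$q = \frac{15}{26}$ ($q = \frac{105}{182} = 105 \cdot \frac{1}{182} = \frac{15}{26} \approx 0.57692$)
$q^{2} = \left(\frac{15}{26}\right)^{2} = \frac{225}{676}$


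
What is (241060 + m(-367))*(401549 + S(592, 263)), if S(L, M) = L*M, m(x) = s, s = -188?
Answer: 134224717640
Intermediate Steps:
m(x) = -188
(241060 + m(-367))*(401549 + S(592, 263)) = (241060 - 188)*(401549 + 592*263) = 240872*(401549 + 155696) = 240872*557245 = 134224717640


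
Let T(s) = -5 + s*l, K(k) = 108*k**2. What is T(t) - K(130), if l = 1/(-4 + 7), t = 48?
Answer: -1825189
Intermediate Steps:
l = 1/3 ≈ 0.33333
T(s) = -5 + s/3 (T(s) = -5 + s*(1/3) = -5 + s/3)
T(t) - K(130) = (-5 + (1/3)*48) - 108*130**2 = (-5 + 16) - 108*16900 = 11 - 1*1825200 = 11 - 1825200 = -1825189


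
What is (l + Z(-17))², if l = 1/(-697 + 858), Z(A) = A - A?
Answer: 1/25921 ≈ 3.8579e-5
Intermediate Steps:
Z(A) = 0
l = 1/161 ≈ 0.0062112
(l + Z(-17))² = (1/161 + 0)² = (1/161)² = 1/25921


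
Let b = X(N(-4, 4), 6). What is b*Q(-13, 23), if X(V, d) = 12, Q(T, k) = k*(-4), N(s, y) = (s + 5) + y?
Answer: -1104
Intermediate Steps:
N(s, y) = 5 + s + y (N(s, y) = (5 + s) + y = 5 + s + y)
Q(T, k) = -4*k
b = 12
b*Q(-13, 23) = 12*(-4*23) = 12*(-92) = -1104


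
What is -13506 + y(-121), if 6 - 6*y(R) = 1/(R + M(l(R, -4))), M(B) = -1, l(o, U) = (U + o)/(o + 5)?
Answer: -9885659/732 ≈ -13505.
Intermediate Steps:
l(o, U) = (U + o)/(5 + o)
y(R) = 1 - 1/(6*(-1 + R)) (y(R) = 1 - 1/(6*(R - 1)) = 1 - 1/(6*(-1 + R)))
-13506 + y(-121) = -13506 + (-7/6 - 121)/(-1 - 121) = -13506 - 733/6/(-122) = -13506 - 1/122*(-733/6) = -13506 + 733/732 = -9885659/732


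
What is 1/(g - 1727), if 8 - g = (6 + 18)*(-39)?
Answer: -1/783 ≈ -0.0012771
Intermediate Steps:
g = 944 (g = 8 - (6 + 18)*(-39) = 8 - 24*(-39) = 8 - 1*(-936) = 8 + 936 = 944)
1/(g - 1727) = 1/(944 - 1727) = 1/(-783) = -1/783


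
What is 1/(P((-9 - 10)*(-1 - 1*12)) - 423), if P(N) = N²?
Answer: 1/60586 ≈ 1.6505e-5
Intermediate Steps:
1/(P((-9 - 10)*(-1 - 1*12)) - 423) = 1/(((-9 - 10)*(-1 - 1*12))² - 423) = 1/((-19*(-1 - 12))² - 423) = 1/((-19*(-13))² - 423) = 1/(247² - 423) = 1/(61009 - 423) = 1/60586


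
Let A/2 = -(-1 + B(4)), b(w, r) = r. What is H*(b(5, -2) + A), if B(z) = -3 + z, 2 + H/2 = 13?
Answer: -44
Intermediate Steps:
H = 22 (H = -4 + 2*13 = -4 + 26 = 22)
A = 0 (A = 2*(-(-1 + (-3 + 4))) = 2*(-(-1 + 1)) = 2*(-1*0) = 2*0 = 0)
H*(b(5, -2) + A) = 22*(-2 + 0) = 22*(-2) = -44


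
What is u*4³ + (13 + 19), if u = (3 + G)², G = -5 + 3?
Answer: 96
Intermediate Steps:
G = -2
u = 1 (u = (3 - 2)² = 1² = 1)
u*4³ + (13 + 19) = 1*4³ + (13 + 19) = 1*64 + 32 = 64 + 32 = 96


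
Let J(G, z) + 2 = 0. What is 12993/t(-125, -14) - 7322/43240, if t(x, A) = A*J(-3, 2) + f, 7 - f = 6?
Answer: 280802491/626980 ≈ 447.87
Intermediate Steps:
J(G, z) = -2 (J(G, z) = -2 + 0 = -2)
f = 1 (f = 7 - 1*6 = 7 - 6 = 1)
t(x, A) = 1 - 2*A (t(x, A) = A*(-2) + 1 = -2*A + 1 = 1 - 2*A)
12993/t(-125, -14) - 7322/43240 = 12993/(1 - 2*(-14)) - 7322/43240 = 12993/(1 + 28) - 7322*1/43240 = 12993/29 - 3661/21620 = 280802491/626980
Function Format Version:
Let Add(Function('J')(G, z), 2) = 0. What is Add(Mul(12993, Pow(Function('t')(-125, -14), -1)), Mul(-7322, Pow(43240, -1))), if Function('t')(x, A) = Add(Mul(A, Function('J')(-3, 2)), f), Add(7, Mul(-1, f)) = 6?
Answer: Rational(280802491, 626980) ≈ 447.87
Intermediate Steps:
Function('J')(G, z) = -2 (Function('J')(G, z) = Add(-2, 0) = -2)
f = 1 (f = Add(7, Mul(-1, 6)) = Add(7, -6) = 1)
Function('t')(x, A) = Add(1, Mul(-2, A)) (Function('t')(x, A) = Add(Mul(A, -2), 1) = Add(Mul(-2, A), 1) = Add(1, Mul(-2, A)))
Add(Mul(12993, Pow(Function('t')(-125, -14), -1)), Mul(-7322, Pow(43240, -1))) = Add(Mul(12993, Pow(Add(1, Mul(-2, -14)), -1)), Mul(-7322, Pow(43240, -1))) = Add(Mul(12993, Pow(Add(1, 28), -1)), Mul(-7322, Rational(1, 43240))) = Add(Mul(12993, Pow(29, -1)), Rational(-3661, 21620)) = Add(Mul(12993, Rational(1, 29)), Rational(-3661, 21620)) = Add(Rational(12993, 29), Rational(-3661, 21620)) = Rational(280802491, 626980)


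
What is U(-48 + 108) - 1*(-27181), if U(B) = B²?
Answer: 30781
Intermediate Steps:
U(-48 + 108) - 1*(-27181) = (-48 + 108)² - 1*(-27181) = 60² + 27181 = 3600 + 27181 = 30781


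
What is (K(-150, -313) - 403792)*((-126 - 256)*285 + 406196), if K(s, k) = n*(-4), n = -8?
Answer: -120048345760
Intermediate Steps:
K(s, k) = 32 (K(s, k) = -8*(-4) = 32)
(K(-150, -313) - 403792)*((-126 - 256)*285 + 406196) = (32 - 403792)*((-126 - 256)*285 + 406196) = -403760*(-382*285 + 406196) = -403760*(-108870 + 406196) = -403760*297326 = -120048345760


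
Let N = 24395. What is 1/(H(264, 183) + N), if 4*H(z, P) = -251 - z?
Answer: 4/97065 ≈ 4.1210e-5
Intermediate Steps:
H(z, P) = -251/4 - z/4 (H(z, P) = (-251 - z)/4 = -251/4 - z/4)
1/(H(264, 183) + N) = 1/((-251/4 - ¼*264) + 24395) = 1/((-251/4 - 66) + 24395) = 1/(-515/4 + 24395) = 1/(97065/4) = 4/97065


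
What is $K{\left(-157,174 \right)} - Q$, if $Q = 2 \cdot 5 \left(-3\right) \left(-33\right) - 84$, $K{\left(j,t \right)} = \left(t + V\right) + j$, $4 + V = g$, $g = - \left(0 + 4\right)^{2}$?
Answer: $-909$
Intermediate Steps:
$g = -16$ ($g = - 4^{2} = \left(-1\right) 16 = -16$)
$V = -20$ ($V = -4 - 16 = -20$)
$K{\left(j,t \right)} = -20 + j + t$ ($K{\left(j,t \right)} = \left(t - 20\right) + j = \left(-20 + t\right) + j = -20 + j + t$)
$Q = 906$ ($Q = 10 \left(-3\right) \left(-33\right) - 84 = \left(-30\right) \left(-33\right) - 84 = 990 - 84 = 906$)
$K{\left(-157,174 \right)} - Q = \left(-20 - 157 + 174\right) - 906 = -3 - 906 = -909$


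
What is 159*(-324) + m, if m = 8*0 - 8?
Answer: -51524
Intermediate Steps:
m = -8 (m = 0 - 8 = -8)
159*(-324) + m = 159*(-324) - 8 = -51516 - 8 = -51524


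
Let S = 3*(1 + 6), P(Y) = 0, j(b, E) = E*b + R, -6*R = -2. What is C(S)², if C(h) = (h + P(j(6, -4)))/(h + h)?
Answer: ¼ ≈ 0.25000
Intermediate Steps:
R = ⅓ (R = -⅙*(-2) = ⅓ ≈ 0.33333)
j(b, E) = ⅓ + E*b (j(b, E) = E*b + ⅓ = ⅓ + E*b)
S = 21 (S = 3*7 = 21)
C(h) = ½ (C(h) = (h + 0)/(h + h) = h/((2*h)) = h*(1/(2*h)) = ½)
C(S)² = (½)² = ¼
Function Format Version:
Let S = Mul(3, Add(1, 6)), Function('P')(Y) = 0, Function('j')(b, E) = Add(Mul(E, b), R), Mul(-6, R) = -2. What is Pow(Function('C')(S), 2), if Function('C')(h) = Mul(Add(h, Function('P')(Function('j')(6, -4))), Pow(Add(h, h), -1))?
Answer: Rational(1, 4) ≈ 0.25000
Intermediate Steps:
R = Rational(1, 3) (R = Mul(Rational(-1, 6), -2) = Rational(1, 3) ≈ 0.33333)
Function('j')(b, E) = Add(Rational(1, 3), Mul(E, b)) (Function('j')(b, E) = Add(Mul(E, b), Rational(1, 3)) = Add(Rational(1, 3), Mul(E, b)))
S = 21 (S = Mul(3, 7) = 21)
Function('C')(h) = Rational(1, 2) (Function('C')(h) = Mul(Add(h, 0), Pow(Add(h, h), -1)) = Mul(h, Pow(Mul(2, h), -1)) = Mul(h, Mul(Rational(1, 2), Pow(h, -1))) = Rational(1, 2))
Pow(Function('C')(S), 2) = Pow(Rational(1, 2), 2) = Rational(1, 4)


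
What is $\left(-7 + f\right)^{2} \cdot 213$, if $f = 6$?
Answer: $213$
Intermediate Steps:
$\left(-7 + f\right)^{2} \cdot 213 = \left(-7 + 6\right)^{2} \cdot 213 = \left(-1\right)^{2} \cdot 213 = 1 \cdot 213 = 213$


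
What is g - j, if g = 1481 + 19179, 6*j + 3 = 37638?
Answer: 28775/2 ≈ 14388.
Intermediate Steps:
j = 12545/2 (j = -½ + (⅙)*37638 = -½ + 6273 = 12545/2 ≈ 6272.5)
g = 20660
g - j = 20660 - 1*12545/2 = 20660 - 12545/2 = 28775/2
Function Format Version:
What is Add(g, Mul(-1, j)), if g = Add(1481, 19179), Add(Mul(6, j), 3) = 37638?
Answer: Rational(28775, 2) ≈ 14388.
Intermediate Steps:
j = Rational(12545, 2) (j = Add(Rational(-1, 2), Mul(Rational(1, 6), 37638)) = Add(Rational(-1, 2), 6273) = Rational(12545, 2) ≈ 6272.5)
g = 20660
Add(g, Mul(-1, j)) = Add(20660, Mul(-1, Rational(12545, 2))) = Add(20660, Rational(-12545, 2)) = Rational(28775, 2)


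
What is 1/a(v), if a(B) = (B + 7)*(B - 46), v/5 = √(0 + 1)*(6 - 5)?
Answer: -1/492 ≈ -0.0020325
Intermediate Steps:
v = 5 (v = 5*(√(0 + 1)*(6 - 5)) = 5*(√1*1) = 5*(1*1) = 5*1 = 5)
a(B) = (-46 + B)*(7 + B) (a(B) = (7 + B)*(-46 + B) = (-46 + B)*(7 + B))
1/a(v) = 1/(-322 + 5² - 39*5) = 1/(-322 + 25 - 195) = 1/(-492) = -1/492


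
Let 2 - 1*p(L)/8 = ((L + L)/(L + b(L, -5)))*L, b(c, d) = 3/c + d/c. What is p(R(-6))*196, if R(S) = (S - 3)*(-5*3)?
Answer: -7658588672/18223 ≈ -4.2027e+5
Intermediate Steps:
R(S) = 45 - 15*S (R(S) = (-3 + S)*(-15) = 45 - 15*S)
p(L) = 16 - 16*L**2/(L - 2/L) (p(L) = 16 - 8*(L + L)/(L + (3 - 5)/L)*L = 16 - 8*(2*L)/(L - 2/L)*L = 16 - 8*2*L/(L - 2/L)*L = 16 - 16*L**2/(L - 2/L))
p(R(-6))*196 = (16*(-2 + (45 - 15*(-6))**2*(1 - (45 - 15*(-6))))/(-2 + (45 - 15*(-6))**2))*196 = (16*(-2 + (45 + 90)**2*(1 - (45 + 90)))/(-2 + (45 + 90)**2))*196 = (16*(-2 + 135**2*(1 - 1*135))/(-2 + 135**2))*196 = (16*(-2 + 18225*(1 - 135))/(-2 + 18225))*196 = (16*(-2 + 18225*(-134))/18223)*196 = (16*(1/18223)*(-2 - 2442150))*196 = (16*(1/18223)*(-2442152))*196 = -39074432/18223*196 = -7658588672/18223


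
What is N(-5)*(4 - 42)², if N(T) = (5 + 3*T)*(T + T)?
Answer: 144400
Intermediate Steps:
N(T) = 2*T*(5 + 3*T) (N(T) = (5 + 3*T)*(2*T) = 2*T*(5 + 3*T))
N(-5)*(4 - 42)² = (2*(-5)*(5 + 3*(-5)))*(4 - 42)² = (2*(-5)*(5 - 15))*(-38)² = (2*(-5)*(-10))*1444 = 100*1444 = 144400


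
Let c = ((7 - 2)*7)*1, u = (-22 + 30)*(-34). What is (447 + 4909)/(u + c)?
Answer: -5356/237 ≈ -22.599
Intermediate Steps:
u = -272 (u = 8*(-34) = -272)
c = 35 (c = (5*7)*1 = 35*1 = 35)
(447 + 4909)/(u + c) = (447 + 4909)/(-272 + 35) = 5356/(-237) = 5356*(-1/237) = -5356/237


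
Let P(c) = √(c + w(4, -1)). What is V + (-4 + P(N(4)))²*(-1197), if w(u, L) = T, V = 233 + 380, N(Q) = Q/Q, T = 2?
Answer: -22130 + 9576*√3 ≈ -5543.9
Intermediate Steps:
N(Q) = 1
V = 613
w(u, L) = 2
P(c) = √(2 + c) (P(c) = √(c + 2) = √(2 + c))
V + (-4 + P(N(4)))²*(-1197) = 613 + (-4 + √(2 + 1))²*(-1197) = 613 + (-4 + √3)²*(-1197) = 613 - 1197*(-4 + √3)²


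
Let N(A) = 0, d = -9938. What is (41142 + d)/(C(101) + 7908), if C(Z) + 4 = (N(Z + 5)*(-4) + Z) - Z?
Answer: 7801/1976 ≈ 3.9479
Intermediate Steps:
C(Z) = -4 (C(Z) = -4 + ((0*(-4) + Z) - Z) = -4 + ((0 + Z) - Z) = -4 + (Z - Z) = -4 + 0 = -4)
(41142 + d)/(C(101) + 7908) = (41142 - 9938)/(-4 + 7908) = 31204/7904 = 31204*(1/7904) = 7801/1976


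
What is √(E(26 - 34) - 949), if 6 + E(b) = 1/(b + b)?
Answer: I*√15281/4 ≈ 30.904*I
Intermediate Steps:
E(b) = -6 + 1/(2*b) (E(b) = -6 + 1/(b + b) = -6 + 1/(2*b))
√(E(26 - 34) - 949) = √((-6 + 1/(2*(26 - 34))) - 949) = √((-6 + (½)/(-8)) - 949) = √((-6 + (½)*(-⅛)) - 949) = √((-6 - 1/16) - 949) = √(-97/16 - 949) = √(-15281/16) = I*√15281/4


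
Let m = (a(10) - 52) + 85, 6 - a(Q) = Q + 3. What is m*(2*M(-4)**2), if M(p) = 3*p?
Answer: 7488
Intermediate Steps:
a(Q) = 3 - Q (a(Q) = 6 - (Q + 3) = 6 - (3 + Q) = 6 + (-3 - Q) = 3 - Q)
m = 26 (m = ((3 - 1*10) - 52) + 85 = ((3 - 10) - 52) + 85 = (-7 - 52) + 85 = -59 + 85 = 26)
m*(2*M(-4)**2) = 26*(2*(3*(-4))**2) = 26*(2*(-12)**2) = 26*(2*144) = 26*288 = 7488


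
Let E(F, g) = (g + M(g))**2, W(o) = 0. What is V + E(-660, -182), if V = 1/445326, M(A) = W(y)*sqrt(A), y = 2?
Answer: 14750978425/445326 ≈ 33124.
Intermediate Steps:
M(A) = 0 (M(A) = 0*sqrt(A) = 0)
V = 1/445326 ≈ 2.2455e-6
E(F, g) = g**2 (E(F, g) = (g + 0)**2 = g**2)
V + E(-660, -182) = 1/445326 + (-182)**2 = 1/445326 + 33124 = 14750978425/445326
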